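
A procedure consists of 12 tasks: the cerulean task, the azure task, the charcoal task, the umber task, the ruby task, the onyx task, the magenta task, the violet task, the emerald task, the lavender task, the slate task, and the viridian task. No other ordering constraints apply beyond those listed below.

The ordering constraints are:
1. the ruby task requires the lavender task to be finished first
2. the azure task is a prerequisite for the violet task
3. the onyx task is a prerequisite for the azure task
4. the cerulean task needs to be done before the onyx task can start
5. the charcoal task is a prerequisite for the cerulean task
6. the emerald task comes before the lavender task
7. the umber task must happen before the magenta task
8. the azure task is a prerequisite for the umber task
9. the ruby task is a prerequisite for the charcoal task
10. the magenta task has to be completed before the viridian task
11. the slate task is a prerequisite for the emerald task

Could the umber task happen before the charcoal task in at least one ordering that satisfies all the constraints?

No

Following the charcoal task → the cerulean task → the onyx task → the azure task → the umber task, the charcoal task must precede the umber task in every valid ordering.
So no valid ordering can have the umber task before the charcoal task.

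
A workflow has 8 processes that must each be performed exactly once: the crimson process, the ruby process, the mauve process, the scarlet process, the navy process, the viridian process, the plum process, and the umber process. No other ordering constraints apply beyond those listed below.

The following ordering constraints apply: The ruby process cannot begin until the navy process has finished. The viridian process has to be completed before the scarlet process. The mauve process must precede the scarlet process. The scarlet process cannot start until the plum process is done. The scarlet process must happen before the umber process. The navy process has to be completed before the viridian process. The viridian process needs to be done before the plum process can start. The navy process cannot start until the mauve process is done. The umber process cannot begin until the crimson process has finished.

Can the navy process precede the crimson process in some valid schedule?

The constraints leave the navy process and the crimson process unordered relative to each other; nothing requires the crimson process earlier.
So a valid ordering placing the navy process earlier than the crimson process exists.

Yes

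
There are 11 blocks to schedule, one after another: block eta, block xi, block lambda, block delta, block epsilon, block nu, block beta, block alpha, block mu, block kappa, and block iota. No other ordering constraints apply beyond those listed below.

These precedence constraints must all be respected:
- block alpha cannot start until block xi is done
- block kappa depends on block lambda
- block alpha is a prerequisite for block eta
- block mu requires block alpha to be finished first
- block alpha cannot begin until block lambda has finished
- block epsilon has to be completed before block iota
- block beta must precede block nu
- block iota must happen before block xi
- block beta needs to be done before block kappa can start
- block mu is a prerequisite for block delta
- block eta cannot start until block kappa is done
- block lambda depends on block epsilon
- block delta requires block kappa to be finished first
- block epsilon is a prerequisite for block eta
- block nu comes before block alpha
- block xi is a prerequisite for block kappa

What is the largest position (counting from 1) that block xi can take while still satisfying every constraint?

Following every chain forward from block xi, the blocks that must come later are block eta, block delta, block alpha, block mu, block kappa — 5 of them.
With 5 mandatory successors out of 11 blocks total, the latest slot for block xi is 11−5 = 6, and it's reachable by doing all non-successors before block xi.

6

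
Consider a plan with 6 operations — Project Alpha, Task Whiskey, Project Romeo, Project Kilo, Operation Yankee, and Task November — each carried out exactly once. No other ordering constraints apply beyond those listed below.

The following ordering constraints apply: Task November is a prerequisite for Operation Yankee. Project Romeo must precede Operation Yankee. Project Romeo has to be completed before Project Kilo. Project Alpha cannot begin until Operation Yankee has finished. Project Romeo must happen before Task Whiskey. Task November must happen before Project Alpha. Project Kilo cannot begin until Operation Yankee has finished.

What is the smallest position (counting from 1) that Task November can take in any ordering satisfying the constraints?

No constraint forces any other operation before Task November, so it can be placed first.

1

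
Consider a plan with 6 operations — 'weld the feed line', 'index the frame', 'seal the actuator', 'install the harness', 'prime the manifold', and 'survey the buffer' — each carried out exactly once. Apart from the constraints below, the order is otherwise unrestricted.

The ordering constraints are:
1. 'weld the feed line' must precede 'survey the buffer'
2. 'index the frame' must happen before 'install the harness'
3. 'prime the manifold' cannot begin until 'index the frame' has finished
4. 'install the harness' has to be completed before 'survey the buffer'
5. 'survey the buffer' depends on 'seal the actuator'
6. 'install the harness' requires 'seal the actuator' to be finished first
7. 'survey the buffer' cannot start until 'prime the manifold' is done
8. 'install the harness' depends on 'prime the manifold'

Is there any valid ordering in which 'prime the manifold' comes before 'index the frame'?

No

Following 'index the frame' → 'prime the manifold', 'index the frame' must precede 'prime the manifold' in every valid ordering.
Hence 'prime the manifold' can never be scheduled before 'index the frame'.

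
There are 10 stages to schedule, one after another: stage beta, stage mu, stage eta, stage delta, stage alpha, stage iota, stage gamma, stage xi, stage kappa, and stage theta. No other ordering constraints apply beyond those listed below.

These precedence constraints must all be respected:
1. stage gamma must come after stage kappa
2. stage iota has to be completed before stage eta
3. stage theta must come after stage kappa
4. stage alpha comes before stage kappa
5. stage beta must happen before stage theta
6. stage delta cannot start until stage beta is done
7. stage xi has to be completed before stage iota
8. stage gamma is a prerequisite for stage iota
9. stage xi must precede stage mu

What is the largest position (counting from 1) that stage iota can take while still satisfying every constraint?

Following the constraints forward from stage iota, its only required successor is stage eta.
So at least 1 stage follows stage iota, putting stage iota no later than position 9. That position is achievable by scheduling everything else first.

9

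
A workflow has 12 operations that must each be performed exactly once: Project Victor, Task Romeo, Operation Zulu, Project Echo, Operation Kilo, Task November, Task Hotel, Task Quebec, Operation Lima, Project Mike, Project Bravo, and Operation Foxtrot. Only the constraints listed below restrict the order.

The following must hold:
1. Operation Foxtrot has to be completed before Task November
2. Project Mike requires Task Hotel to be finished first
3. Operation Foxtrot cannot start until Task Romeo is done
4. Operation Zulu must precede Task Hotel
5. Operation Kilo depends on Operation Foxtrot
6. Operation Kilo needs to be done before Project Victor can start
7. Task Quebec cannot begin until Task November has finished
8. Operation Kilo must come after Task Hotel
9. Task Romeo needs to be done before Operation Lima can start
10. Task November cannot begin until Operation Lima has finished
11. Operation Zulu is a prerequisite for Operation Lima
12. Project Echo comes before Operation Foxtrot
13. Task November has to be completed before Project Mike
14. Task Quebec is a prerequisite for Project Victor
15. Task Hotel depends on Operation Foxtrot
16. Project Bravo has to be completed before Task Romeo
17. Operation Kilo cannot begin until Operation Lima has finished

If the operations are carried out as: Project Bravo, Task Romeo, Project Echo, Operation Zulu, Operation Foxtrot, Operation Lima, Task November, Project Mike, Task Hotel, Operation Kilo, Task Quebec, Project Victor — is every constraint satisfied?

No

In the proposed order, Project Mike appears before Task Hotel.
That contradicts the constraint that Task Hotel must precede Project Mike.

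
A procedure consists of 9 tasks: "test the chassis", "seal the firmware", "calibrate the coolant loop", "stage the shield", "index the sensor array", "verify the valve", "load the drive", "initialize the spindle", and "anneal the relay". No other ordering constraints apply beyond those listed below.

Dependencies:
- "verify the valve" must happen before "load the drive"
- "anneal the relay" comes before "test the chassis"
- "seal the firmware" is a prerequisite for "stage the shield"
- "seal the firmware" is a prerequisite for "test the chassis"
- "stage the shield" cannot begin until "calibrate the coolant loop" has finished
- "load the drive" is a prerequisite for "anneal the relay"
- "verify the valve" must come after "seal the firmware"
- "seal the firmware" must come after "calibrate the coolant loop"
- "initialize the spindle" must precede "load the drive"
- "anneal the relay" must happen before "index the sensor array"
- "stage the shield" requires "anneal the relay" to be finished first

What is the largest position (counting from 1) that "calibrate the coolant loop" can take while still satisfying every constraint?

Every task that must follow "calibrate the coolant loop" has to come after it. Tracing all chains starting from "calibrate the coolant loop", those tasks are: "test the chassis", "seal the firmware", "stage the shield", "index the sensor array", "verify the valve", "load the drive", "anneal the relay" — 7 in total.
With 7 mandatory successors out of 9 tasks total, the latest slot for "calibrate the coolant loop" is 9−7 = 2, and it's reachable by doing all non-successors before "calibrate the coolant loop".

2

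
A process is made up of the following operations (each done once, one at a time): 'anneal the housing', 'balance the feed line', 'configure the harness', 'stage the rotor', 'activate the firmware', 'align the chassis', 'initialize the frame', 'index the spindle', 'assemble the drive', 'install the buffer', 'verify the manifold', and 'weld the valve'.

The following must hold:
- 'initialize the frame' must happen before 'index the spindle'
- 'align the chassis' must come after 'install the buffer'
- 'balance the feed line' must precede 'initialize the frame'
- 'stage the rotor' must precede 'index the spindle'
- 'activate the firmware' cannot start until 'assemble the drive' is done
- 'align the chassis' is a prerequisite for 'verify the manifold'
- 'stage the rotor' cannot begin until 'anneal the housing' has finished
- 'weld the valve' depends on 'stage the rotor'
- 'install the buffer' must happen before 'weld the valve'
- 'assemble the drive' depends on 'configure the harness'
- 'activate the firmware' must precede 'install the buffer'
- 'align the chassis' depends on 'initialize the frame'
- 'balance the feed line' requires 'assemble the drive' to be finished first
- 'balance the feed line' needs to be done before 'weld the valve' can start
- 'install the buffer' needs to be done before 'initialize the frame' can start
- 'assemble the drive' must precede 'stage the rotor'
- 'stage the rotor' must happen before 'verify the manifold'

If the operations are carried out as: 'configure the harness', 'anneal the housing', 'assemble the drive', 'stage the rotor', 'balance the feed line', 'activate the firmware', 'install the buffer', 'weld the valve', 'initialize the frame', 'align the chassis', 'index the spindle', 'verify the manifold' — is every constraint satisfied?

Yes

Every stated constraint is respected: 'stage the rotor' sits at position 4, ahead of 'verify the manifold' at position 12, and each of the other listed pairs likewise has the predecessor earlier in the sequence.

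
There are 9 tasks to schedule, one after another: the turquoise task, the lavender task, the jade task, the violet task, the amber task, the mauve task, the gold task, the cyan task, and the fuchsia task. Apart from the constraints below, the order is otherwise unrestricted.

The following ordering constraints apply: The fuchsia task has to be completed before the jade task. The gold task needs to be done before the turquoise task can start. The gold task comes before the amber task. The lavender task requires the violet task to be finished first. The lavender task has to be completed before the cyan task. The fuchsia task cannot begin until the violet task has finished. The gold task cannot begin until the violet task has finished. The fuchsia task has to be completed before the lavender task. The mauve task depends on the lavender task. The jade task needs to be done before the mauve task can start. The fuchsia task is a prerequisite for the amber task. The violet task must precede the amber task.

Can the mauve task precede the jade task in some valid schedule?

The constraints give a chain the jade task → the mauve task, which forces the jade task before the mauve task.
So no valid ordering can have the mauve task before the jade task.

No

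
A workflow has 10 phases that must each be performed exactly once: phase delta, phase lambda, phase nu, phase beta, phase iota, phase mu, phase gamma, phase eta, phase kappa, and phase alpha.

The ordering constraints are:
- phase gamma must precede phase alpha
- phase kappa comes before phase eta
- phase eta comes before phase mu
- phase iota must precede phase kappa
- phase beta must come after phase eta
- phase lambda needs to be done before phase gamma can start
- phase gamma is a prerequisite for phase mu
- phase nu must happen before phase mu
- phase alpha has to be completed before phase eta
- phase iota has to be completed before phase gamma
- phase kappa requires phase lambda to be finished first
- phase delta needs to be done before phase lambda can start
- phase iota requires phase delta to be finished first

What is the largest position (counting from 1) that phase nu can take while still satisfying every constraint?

9

The only phase forced after phase nu (directly or by a chain) is phase mu.
So at least 1 phase follows phase nu, putting phase nu no later than position 9. That position is achievable by scheduling everything else first.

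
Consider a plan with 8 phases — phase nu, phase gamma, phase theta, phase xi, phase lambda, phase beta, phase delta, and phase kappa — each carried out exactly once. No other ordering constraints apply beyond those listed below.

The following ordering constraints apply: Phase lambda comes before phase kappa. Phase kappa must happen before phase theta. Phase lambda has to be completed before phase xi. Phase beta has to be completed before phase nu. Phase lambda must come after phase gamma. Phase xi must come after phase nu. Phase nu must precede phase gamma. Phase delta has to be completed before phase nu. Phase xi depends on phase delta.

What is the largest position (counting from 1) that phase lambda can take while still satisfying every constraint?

Following every chain forward from phase lambda, the phases that must come later are phase theta, phase xi, phase kappa — 3 of them.
With 3 mandatory successors out of 8 phases total, the latest slot for phase lambda is 8−3 = 5, and it's reachable by doing all non-successors before phase lambda.

5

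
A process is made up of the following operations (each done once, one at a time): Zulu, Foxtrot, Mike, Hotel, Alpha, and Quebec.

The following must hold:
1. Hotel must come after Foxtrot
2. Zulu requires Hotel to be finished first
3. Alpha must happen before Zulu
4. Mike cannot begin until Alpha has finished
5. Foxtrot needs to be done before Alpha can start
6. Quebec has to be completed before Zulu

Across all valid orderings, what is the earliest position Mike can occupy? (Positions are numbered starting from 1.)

Every operation that must precede Mike has to come before it. Tracing all chains that end at Mike, those operations are: Foxtrot, Alpha — 2 in total.
So at minimum 2 operations come before Mike, putting Mike no earlier than position 3. That position is achievable by scheduling exactly those predecessors first.

3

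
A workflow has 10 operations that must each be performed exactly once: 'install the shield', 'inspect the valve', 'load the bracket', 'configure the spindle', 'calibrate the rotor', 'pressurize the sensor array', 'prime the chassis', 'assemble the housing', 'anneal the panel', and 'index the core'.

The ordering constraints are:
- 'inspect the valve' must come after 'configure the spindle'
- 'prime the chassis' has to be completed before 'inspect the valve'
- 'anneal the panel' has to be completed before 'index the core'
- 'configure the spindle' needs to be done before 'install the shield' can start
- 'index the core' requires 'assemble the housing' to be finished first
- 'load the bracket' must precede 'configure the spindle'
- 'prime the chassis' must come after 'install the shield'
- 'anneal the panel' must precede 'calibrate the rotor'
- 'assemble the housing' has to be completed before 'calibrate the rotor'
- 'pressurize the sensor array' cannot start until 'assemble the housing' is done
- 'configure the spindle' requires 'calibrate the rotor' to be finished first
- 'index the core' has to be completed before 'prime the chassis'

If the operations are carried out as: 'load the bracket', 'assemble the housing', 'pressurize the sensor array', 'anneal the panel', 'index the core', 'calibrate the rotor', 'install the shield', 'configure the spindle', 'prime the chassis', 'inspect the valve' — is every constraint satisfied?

No

Here 'configure the spindle' comes after 'install the shield'.
Since 'configure the spindle' is required before 'install the shield', the ordering is invalid.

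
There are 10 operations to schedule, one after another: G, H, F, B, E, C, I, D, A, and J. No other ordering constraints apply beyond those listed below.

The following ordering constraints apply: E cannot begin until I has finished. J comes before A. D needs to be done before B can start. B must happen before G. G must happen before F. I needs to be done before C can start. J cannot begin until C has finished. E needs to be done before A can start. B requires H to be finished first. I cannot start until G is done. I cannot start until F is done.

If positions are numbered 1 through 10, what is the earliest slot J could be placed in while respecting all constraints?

8

The operations that are forced before J, directly or transitively, are G, H, F, B, C, I, D. That's 7 operations.
So at minimum 7 operations come before J, putting J no earlier than position 8. That position is achievable by scheduling exactly those predecessors first.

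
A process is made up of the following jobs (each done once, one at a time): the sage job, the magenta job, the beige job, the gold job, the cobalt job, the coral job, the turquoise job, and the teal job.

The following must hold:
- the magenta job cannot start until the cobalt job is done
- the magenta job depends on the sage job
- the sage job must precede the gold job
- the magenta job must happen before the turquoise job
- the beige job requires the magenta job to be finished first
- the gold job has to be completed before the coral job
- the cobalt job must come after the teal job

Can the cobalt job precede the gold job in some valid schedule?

Yes

The constraints leave the cobalt job and the gold job unordered relative to each other; nothing requires the gold job earlier.
That means at least one valid schedule has the cobalt job before the gold job.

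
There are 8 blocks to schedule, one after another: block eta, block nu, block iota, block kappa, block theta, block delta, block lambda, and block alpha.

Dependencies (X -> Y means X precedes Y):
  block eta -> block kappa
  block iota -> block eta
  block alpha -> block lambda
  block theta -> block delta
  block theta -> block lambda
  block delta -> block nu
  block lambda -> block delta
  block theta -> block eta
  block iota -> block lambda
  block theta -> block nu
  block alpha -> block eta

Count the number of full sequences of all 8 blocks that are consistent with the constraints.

60

3 blocks have no prerequisites (block iota, block theta, block alpha), so any of them could come first.
Enumerating by repeatedly choosing an available block (one whose prerequisites are all placed) gives 60 distinct complete orderings.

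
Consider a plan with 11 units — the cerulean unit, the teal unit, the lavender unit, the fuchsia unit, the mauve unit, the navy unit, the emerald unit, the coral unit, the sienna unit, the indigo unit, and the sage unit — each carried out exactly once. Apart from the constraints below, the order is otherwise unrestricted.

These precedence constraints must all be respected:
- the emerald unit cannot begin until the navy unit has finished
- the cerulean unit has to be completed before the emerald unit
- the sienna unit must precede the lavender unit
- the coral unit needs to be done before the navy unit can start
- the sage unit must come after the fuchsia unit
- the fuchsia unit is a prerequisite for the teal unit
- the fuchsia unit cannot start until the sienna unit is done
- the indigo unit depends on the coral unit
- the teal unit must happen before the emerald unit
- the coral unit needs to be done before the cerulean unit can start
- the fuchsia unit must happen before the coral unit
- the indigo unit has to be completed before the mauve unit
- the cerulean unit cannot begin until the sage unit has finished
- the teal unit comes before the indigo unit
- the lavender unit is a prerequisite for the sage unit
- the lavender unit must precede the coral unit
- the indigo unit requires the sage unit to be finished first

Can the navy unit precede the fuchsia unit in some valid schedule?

No

Following the fuchsia unit → the coral unit → the navy unit, the fuchsia unit must precede the navy unit in every valid ordering.
Hence the navy unit can never be scheduled before the fuchsia unit.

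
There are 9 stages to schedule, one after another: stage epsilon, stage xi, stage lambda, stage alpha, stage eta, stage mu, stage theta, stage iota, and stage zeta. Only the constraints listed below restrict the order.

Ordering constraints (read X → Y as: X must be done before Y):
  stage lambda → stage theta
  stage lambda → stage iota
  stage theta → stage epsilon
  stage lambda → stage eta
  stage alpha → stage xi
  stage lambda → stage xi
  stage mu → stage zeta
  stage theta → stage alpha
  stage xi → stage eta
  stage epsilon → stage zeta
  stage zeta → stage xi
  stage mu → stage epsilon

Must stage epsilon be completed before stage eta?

There is a constraint chain stage epsilon → stage zeta → stage xi → stage eta.
So stage epsilon must precede stage eta in any valid ordering.

Yes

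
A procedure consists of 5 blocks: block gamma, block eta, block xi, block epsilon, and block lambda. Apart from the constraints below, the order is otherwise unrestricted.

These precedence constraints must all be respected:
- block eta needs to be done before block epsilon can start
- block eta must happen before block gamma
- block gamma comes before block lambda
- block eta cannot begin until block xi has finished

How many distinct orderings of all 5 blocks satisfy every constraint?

3

Block xi is the only block with nothing required before it, so every ordering starts there.
Counting all ways to extend the partial order to a total order gives 3.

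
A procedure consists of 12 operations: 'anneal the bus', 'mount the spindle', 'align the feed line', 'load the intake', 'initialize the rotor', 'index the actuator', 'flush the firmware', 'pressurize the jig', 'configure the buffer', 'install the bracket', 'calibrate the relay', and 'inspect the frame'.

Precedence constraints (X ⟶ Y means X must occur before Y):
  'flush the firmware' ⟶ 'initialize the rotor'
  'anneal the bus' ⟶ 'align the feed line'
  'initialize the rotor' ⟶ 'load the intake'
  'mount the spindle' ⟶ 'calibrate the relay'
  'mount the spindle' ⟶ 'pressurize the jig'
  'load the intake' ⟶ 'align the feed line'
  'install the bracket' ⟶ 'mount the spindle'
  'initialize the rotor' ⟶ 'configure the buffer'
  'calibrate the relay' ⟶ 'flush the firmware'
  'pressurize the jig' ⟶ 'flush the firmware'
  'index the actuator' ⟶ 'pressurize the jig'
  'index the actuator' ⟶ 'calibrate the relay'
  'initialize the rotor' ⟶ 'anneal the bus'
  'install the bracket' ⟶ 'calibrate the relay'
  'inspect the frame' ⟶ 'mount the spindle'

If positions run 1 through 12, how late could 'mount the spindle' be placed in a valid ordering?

Every operation that must follow 'mount the spindle' has to come after it. Tracing all chains starting from 'mount the spindle', those operations are: 'anneal the bus', 'align the feed line', 'load the intake', 'initialize the rotor', 'flush the firmware', 'pressurize the jig', 'configure the buffer', 'calibrate the relay' — 8 in total.
With 8 mandatory successors out of 12 operations total, the latest slot for 'mount the spindle' is 12−8 = 4, and it's reachable by doing all non-successors before 'mount the spindle'.

4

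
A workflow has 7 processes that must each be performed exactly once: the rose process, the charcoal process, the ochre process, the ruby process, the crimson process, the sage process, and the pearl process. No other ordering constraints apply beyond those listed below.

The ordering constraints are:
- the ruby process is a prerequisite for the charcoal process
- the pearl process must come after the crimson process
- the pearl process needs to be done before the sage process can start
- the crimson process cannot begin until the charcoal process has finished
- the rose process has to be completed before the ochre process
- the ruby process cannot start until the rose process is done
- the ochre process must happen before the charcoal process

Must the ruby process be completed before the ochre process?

No

No chain of constraints connects the ruby process to the ochre process in either direction.
A valid ordering placing the ochre process before the ruby process exists, so the answer is no.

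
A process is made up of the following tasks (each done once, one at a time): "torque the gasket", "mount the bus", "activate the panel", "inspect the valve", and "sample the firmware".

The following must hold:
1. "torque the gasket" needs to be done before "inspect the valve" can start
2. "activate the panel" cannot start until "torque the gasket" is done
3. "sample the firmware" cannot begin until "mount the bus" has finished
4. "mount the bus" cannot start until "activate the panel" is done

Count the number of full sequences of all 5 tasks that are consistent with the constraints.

4

"torque the gasket" is the only task with nothing required before it, so every ordering starts there.
Systematically extending each partial ordering one task at a time and counting, there are 4 complete orderings.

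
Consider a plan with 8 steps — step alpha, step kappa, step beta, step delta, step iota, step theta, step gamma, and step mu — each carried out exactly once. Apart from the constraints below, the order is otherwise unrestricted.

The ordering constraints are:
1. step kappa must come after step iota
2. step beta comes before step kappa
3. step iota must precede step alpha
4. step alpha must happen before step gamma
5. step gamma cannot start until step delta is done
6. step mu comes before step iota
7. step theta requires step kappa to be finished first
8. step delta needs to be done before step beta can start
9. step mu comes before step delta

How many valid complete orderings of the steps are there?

Only step mu has no prerequisites, so it must go first.
Counting all ways to extend the partial order to a total order gives 30.

30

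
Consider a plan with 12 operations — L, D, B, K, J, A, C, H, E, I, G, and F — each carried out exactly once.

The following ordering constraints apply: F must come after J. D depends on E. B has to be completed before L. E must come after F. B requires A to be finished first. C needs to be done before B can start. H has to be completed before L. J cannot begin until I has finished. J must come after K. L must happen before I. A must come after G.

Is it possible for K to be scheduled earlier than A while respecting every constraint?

No chain of constraints runs from A to K, so A is not required to come first.
That means at least one valid schedule has K before A.

Yes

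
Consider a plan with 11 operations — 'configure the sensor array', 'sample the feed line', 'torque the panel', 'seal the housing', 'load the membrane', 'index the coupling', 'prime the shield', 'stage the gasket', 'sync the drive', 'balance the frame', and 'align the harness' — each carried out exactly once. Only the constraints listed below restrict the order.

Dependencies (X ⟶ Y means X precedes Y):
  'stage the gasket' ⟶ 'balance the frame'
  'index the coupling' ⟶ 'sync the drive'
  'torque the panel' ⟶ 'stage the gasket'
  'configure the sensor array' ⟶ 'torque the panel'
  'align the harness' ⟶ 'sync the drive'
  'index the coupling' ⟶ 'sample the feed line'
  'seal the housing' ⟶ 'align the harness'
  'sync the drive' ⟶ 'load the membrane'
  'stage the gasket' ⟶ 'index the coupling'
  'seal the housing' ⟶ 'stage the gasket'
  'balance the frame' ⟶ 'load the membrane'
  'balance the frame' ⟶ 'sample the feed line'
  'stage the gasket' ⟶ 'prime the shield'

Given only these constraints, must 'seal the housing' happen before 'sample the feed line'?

Yes

Following the dependencies: 'seal the housing' → 'stage the gasket' → 'balance the frame' → 'sample the feed line'.
Hence 'seal the housing' necessarily comes before 'sample the feed line'.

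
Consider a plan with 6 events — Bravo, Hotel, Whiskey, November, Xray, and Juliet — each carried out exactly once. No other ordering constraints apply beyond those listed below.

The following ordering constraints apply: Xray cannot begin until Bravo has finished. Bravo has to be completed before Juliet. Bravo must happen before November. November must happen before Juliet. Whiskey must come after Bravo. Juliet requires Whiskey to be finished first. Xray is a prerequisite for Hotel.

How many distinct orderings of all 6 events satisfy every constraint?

20

Only Bravo has no prerequisites, so it must go first.
Systematically extending each partial ordering one event at a time and counting, there are 20 complete orderings.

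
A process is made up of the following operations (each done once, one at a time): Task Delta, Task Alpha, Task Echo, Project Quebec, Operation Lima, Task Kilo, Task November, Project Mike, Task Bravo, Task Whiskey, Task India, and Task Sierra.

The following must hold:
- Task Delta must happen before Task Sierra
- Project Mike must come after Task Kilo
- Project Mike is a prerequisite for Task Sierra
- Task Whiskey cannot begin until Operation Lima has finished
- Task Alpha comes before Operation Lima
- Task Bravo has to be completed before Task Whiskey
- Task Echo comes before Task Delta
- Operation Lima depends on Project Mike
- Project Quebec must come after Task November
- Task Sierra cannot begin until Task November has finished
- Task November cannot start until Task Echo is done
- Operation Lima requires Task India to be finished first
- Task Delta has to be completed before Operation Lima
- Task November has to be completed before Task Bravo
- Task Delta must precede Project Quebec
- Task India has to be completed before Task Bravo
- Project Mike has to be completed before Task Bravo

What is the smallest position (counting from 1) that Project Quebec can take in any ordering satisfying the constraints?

4

Every operation that must precede Project Quebec has to come before it. Tracing all chains that end at Project Quebec, those operations are: Task Delta, Task Echo, Task November — 3 in total.
With 3 mandatory predecessors, the earliest Project Quebec can sit is position 3+1 = 4, and placing just those 3 first achieves it.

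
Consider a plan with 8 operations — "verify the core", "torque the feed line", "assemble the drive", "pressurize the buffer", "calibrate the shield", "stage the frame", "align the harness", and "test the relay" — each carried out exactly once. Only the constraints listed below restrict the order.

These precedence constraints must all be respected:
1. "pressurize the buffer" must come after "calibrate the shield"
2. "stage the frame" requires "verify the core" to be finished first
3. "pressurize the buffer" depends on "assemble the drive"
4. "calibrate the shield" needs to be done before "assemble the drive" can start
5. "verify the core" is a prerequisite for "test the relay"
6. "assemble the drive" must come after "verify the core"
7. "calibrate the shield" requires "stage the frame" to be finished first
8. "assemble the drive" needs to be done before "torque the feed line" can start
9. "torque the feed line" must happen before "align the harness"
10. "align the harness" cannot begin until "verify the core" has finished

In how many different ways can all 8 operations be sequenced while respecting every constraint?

Only "verify the core" has no prerequisites, so it must go first.
Systematically extending each partial ordering one operation at a time and counting, there are 21 complete orderings.

21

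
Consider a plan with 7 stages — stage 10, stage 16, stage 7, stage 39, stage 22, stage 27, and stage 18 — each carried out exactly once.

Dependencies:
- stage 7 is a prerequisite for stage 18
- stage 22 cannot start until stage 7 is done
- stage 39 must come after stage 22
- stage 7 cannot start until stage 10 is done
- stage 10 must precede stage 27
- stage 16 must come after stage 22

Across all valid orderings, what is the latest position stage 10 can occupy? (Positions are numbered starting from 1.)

1

The stages that are forced after stage 10, directly or by a chain of constraints, are stage 16, stage 7, stage 39, stage 22, stage 27, stage 18. That's 6 stages.
With 6 mandatory successors out of 7 stages total, the latest slot for stage 10 is 7−6 = 1, and it's reachable by doing all non-successors before stage 10.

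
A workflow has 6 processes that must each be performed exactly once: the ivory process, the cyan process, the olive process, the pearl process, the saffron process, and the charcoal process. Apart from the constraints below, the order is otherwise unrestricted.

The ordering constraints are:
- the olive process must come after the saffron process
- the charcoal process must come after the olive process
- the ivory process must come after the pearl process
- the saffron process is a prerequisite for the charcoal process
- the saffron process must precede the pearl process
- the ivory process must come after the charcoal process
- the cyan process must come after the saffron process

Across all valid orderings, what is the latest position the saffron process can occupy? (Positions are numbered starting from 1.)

The processes that are forced after the saffron process, directly or by a chain of constraints, are the ivory process, the cyan process, the olive process, the pearl process, the charcoal process. That's 5 processes.
So at least 5 processes follow the saffron process, putting the saffron process no later than position 1. That position is achievable by scheduling everything else first.

1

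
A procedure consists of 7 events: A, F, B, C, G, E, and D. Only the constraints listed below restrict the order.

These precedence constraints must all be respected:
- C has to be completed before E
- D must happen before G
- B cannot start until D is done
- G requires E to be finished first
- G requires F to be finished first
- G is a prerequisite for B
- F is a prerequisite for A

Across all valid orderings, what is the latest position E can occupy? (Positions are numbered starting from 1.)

5

Every event that must follow E has to come after it. Tracing all chains starting from E, those events are: B, G — 2 in total.
With 2 mandatory successors out of 7 events total, the latest slot for E is 7−2 = 5, and it's reachable by doing all non-successors before E.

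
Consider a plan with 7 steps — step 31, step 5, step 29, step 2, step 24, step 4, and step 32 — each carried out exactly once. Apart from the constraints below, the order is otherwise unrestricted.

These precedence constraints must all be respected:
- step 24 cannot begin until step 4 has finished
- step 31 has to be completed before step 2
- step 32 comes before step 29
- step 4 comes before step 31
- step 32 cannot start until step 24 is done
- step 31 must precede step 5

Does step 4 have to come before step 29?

Yes

Tracing the constraints gives a chain: step 4 → step 24 → step 32 → step 29.
That forces step 4 before step 29 in every valid schedule.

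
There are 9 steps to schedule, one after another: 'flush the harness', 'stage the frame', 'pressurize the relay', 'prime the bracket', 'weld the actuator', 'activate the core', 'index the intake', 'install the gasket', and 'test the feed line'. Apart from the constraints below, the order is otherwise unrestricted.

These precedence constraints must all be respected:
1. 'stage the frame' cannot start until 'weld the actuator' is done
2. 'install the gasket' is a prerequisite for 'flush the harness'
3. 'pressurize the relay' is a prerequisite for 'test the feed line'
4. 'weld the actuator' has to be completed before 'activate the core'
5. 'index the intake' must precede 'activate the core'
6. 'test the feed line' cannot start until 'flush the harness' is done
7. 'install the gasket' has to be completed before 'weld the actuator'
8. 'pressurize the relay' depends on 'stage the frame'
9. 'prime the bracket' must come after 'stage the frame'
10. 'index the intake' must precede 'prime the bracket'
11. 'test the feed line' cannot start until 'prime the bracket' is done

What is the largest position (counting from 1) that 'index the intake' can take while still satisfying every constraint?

6

The steps that are forced after 'index the intake', directly or by a chain of constraints, are 'prime the bracket', 'activate the core', 'test the feed line'. That's 3 steps.
So at least 3 steps follow 'index the intake', putting 'index the intake' no later than position 6. That position is achievable by scheduling everything else first.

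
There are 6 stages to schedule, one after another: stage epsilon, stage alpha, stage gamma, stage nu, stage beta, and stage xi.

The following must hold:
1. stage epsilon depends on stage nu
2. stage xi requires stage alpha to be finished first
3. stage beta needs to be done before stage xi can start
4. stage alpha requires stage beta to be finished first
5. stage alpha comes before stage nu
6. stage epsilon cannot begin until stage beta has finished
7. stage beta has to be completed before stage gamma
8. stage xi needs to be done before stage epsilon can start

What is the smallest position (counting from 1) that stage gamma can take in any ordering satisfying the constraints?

2

Working backwards through the constraints from stage gamma, its only required predecessor is stage beta.
With 1 mandatory predecessor, the earliest stage gamma can sit is position 1+1 = 2, and placing just that one first achieves it.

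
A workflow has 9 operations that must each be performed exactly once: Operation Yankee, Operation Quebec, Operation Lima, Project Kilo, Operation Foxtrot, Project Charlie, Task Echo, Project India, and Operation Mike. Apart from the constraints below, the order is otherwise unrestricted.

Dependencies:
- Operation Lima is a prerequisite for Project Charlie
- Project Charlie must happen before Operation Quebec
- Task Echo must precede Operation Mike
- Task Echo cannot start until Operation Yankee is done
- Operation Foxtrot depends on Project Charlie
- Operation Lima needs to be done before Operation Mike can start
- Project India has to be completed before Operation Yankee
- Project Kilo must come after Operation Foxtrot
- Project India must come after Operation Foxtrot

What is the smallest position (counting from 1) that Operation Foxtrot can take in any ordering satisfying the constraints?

Every operation that must precede Operation Foxtrot has to come before it. Tracing all chains that end at Operation Foxtrot, those operations are: Operation Lima, Project Charlie — 2 in total.
So at minimum 2 operations come before Operation Foxtrot, putting Operation Foxtrot no earlier than position 3. That position is achievable by scheduling exactly those predecessors first.

3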